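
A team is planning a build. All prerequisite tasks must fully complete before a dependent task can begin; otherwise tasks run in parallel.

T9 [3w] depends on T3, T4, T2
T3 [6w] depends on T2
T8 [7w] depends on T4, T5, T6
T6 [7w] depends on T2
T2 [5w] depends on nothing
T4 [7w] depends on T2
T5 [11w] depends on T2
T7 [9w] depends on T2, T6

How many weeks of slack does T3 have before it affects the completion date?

9

T2→T5→T8 = 5+11+7 = 23 sets the makespan at 23 weeks.
T3 finishes as early as 11 and must finish by 20.
Slack of T3 = 14 − 5 = 9 weeks.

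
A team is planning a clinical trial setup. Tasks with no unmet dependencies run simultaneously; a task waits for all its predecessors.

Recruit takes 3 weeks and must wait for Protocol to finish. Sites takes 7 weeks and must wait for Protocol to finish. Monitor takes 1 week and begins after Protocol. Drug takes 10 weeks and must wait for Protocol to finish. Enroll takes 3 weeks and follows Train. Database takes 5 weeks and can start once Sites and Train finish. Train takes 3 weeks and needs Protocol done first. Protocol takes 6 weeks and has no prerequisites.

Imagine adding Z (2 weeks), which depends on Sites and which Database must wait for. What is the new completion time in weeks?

20

Originally the clinical trial setup takes 18 weeks.
With Z inserted, Database now waits for max(Sites, Train, Z).
New critical path: Protocol→Sites→Z→Database = 6+7+2+5 = 20 ⇒ 20 weeks.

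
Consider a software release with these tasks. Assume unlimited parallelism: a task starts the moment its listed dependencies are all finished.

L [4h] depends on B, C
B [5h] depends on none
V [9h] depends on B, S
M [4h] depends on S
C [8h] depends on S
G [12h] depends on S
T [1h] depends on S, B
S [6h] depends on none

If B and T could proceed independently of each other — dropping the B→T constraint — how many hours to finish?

18

With the dependency in place, S→C→L = 6+8+4 = 18 sets the finish at 18 hours.
Dropping B→T doesn't change T's earliest start (6); another predecessor still binds.
The longest chain is now S→C→L = 6+8+4 = 18, so the project takes 18 hours.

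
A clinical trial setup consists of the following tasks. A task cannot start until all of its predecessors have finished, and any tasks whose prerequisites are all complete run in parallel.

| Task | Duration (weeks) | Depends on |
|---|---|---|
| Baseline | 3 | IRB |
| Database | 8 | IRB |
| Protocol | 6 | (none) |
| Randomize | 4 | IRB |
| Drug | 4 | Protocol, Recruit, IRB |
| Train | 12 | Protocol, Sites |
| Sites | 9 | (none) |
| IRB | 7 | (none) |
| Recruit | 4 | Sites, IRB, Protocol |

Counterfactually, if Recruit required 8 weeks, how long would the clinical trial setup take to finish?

21

Critical path before the change: Sites→Train = 9+12 = 21 giving 21 weeks.
The longest path through Recruit is only 17 weeks, so Recruit has float 4.
The binding chain switches to Sites→Recruit→Drug = 9+8+4 = 21; finish 21 weeks.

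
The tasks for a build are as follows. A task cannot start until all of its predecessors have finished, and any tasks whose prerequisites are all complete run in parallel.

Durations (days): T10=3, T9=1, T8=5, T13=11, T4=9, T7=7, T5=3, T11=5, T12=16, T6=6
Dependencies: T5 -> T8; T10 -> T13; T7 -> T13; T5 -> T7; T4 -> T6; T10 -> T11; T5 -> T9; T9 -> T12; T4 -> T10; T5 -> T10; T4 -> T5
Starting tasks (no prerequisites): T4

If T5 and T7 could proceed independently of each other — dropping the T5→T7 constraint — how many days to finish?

29

Original critical path: T4→T5→T7→T13 = 9+3+7+11 = 30 ⇒ 30 days.
Without T5→T7, T7's earliest start moves from 12 to 0.
New critical path: T4→T5→T9→T12 = 9+3+1+16 = 29 ⇒ 29 days.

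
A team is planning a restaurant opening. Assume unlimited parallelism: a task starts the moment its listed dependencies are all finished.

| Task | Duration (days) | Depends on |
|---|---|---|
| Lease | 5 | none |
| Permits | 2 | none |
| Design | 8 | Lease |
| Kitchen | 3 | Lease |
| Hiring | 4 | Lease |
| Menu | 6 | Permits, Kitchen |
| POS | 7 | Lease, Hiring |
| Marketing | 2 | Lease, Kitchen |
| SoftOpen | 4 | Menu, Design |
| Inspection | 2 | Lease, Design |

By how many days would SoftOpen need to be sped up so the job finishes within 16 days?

2

Current finish: 18 days; target: 16.
SoftOpen is on every critical path, so each day cut from SoftOpen cuts the finish by one (this holds down to a finish of 16).
Need 18 − 16 = 2 days off SoftOpen → SoftOpen becomes 2 days, finish becomes 16.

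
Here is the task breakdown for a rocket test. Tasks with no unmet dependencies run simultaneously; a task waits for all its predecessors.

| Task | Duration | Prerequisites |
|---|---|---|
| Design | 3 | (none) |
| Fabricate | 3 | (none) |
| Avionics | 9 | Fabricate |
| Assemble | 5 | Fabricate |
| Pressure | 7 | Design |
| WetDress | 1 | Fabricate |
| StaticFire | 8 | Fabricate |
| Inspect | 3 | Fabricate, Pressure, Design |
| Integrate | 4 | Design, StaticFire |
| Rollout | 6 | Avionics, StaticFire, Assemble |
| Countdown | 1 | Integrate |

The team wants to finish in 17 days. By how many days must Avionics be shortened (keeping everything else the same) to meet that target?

Current finish: 18 days; target: 17.
Avionics is on every critical path, so each day cut from Avionics cuts the finish by one (this holds down to a finish of 17).
Need 18 − 17 = 1 day off Avionics → Avionics becomes 8 days, finish becomes 17.

1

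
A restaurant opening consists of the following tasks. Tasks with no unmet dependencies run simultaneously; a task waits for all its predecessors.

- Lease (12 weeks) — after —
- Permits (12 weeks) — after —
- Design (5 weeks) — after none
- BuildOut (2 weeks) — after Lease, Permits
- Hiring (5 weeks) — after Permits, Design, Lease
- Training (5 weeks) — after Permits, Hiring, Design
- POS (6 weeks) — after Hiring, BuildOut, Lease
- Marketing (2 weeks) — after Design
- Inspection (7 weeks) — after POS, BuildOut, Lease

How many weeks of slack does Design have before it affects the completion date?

Lease→Hiring→POS→Inspection = 12+5+6+7 = 30 sets the makespan at 30 weeks.
The longest chain containing Design totals 23 weeks.
So Design can slip 12 − 5 = 7 weeks.

7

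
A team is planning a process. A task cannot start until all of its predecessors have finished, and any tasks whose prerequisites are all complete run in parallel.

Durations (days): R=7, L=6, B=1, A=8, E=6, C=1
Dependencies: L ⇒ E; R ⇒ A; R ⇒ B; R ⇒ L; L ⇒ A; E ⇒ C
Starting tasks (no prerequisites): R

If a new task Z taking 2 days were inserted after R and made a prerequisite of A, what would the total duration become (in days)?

Originally the schedule takes 21 days.
With Z inserted, A now waits for max(R, L, Z).
New critical path: R→L→A = 7+6+8 = 21 ⇒ 21 days.

21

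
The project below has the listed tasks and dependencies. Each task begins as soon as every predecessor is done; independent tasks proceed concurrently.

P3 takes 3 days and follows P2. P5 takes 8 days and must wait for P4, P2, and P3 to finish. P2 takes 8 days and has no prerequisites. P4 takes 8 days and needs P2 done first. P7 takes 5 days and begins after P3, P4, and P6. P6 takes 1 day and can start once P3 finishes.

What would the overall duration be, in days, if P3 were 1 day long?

The binding path is P2→P4→P5 = 8+8+8 = 24; finish at 24 days.
P3 is off the critical path — its longest chain is 19 days, giving 5 of slack.
The critical path is still P2→P4→P5; finish is now 24 days.

24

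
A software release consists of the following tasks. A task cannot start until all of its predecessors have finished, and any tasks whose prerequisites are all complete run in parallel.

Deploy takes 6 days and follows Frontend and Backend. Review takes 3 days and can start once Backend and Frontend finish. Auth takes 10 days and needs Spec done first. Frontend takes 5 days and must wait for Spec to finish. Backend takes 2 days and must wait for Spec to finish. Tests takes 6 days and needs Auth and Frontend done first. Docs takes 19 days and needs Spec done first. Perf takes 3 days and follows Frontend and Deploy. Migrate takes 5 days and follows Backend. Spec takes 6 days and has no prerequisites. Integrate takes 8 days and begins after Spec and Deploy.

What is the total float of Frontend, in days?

0

Spec→Frontend→Deploy→Integrate = 6+5+6+8 = 25 sets the makespan at 25 days.
Frontend finishes as early as 11 and must finish by 11.
So Frontend can slip 11 − 11 = 0 days.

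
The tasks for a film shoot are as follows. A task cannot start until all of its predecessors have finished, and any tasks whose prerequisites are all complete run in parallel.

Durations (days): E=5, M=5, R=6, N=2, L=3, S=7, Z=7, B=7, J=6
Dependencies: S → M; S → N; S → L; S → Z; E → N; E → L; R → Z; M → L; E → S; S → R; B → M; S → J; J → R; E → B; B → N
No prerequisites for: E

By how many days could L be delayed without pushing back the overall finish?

11

E→S→J→R→Z = 5+7+6+6+7 = 31 sets the makespan at 31 days.
L finishes as early as 20 and must finish by 31.
Slack of L = 28 − 17 = 11 days.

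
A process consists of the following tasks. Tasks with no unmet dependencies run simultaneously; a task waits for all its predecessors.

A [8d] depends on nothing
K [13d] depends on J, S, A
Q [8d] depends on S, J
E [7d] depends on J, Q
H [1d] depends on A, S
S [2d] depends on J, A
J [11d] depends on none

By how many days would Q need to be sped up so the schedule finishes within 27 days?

1

Current finish: 28 days; target: 27.
Q is on every critical path, so each day cut from Q cuts the finish by one (this holds down to a finish of 26).
Need 28 − 27 = 1 day off Q → Q becomes 7 days, finish becomes 27.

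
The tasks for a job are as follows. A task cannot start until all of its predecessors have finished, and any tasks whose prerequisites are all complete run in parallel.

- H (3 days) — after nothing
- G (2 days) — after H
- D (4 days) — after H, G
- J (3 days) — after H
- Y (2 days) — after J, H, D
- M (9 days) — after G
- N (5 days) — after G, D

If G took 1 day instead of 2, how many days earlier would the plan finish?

Critical path before the change: H→G→D→N = 3+2+4+5 = 14 giving 14 days.
G lies on that path, so at 1 day the path becomes 13 days.
The critical path is still H→G→D→N; finish is now 13 days.
Change in finish: 13 − 14 = -1 days.

1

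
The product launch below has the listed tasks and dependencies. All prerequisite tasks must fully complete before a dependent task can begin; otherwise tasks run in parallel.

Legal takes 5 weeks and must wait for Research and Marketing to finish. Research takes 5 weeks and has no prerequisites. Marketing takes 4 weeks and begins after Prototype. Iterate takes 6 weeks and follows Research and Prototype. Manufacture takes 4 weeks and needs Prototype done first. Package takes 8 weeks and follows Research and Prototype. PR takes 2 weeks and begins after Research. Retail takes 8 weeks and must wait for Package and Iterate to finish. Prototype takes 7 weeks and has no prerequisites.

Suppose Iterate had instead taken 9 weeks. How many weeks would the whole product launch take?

Baseline: Prototype→Package→Retail = 7+8+8 = 23 → 23 weeks.
Iterate has 2 weeks of float (longest path through it is 21).
The binding chain switches to Prototype→Iterate→Retail = 7+9+8 = 24; finish 24 weeks.

24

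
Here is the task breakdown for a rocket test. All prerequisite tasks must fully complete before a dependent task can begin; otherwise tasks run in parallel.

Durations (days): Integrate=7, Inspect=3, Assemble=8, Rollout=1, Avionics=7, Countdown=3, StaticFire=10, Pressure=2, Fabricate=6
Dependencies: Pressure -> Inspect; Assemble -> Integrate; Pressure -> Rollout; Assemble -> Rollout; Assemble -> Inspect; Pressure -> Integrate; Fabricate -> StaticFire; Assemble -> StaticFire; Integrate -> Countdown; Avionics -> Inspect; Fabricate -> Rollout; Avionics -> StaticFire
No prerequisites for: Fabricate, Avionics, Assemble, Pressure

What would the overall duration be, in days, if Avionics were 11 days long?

Baseline: Assemble→StaticFire = 8+10 = 18 → 18 days.
Avionics has 1 day of float (longest path through it is 17).
The binding chain switches to Avionics→StaticFire = 11+10 = 21; finish 21 days.

21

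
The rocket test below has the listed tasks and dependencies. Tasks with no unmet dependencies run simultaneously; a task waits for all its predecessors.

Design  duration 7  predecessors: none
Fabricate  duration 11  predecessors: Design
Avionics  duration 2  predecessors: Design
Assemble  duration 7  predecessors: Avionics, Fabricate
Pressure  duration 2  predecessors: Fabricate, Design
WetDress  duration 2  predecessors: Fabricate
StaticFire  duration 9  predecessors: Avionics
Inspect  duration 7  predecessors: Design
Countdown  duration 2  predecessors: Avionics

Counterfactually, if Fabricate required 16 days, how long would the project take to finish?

The binding path is Design→Fabricate→Assemble = 7+11+7 = 25; finish at 25 days.
Fabricate is on the critical path; changing it to 16 makes that path 30 days.
No other chain overtakes it, so the finish is 30 days.

30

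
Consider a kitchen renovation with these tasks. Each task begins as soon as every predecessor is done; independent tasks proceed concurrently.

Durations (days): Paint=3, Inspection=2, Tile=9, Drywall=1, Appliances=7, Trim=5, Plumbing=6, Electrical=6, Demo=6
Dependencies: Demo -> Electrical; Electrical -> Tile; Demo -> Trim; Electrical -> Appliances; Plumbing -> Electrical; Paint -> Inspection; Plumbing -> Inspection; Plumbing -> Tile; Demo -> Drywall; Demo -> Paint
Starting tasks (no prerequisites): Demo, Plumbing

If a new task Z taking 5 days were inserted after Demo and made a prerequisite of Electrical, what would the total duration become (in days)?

26

Originally the kitchen renovation takes 21 days.
With Z inserted, Electrical now waits for max(Demo, Plumbing, Z).
New critical path: Demo→Z→Electrical→Tile = 6+5+6+9 = 26 ⇒ 26 days.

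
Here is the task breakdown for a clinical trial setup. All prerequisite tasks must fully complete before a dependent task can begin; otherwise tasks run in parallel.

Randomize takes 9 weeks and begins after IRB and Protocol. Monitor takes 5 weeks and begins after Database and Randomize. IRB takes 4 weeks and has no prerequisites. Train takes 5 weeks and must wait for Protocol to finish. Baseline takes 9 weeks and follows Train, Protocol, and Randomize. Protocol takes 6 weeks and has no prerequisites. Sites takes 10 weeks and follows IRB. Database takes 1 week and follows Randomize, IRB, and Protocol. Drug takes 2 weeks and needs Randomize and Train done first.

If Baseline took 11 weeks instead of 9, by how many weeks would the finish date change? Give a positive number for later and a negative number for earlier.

Actual critical path: Protocol→Randomize→Baseline = 6+9+9 = 24 ⇒ 24 weeks.
Baseline is on the critical path; changing it to 11 makes that path 26 weeks.
No other chain overtakes it, so the finish is 26 weeks.
Change in finish: 26 − 24 = +2 weeks.

2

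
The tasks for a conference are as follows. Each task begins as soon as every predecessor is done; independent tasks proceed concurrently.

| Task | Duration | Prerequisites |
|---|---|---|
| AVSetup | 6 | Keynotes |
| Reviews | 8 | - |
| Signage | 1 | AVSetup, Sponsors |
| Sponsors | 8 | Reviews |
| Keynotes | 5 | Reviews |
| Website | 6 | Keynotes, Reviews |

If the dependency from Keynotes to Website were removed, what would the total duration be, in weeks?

20

Original critical path: Reviews→Keynotes→AVSetup→Signage = 8+5+6+1 = 20 ⇒ 20 weeks.
Without Keynotes→Website, Website's earliest start moves from 13 to 8.
The longest chain is now Reviews→Keynotes→AVSetup→Signage = 8+5+6+1 = 20, so the job takes 20 weeks.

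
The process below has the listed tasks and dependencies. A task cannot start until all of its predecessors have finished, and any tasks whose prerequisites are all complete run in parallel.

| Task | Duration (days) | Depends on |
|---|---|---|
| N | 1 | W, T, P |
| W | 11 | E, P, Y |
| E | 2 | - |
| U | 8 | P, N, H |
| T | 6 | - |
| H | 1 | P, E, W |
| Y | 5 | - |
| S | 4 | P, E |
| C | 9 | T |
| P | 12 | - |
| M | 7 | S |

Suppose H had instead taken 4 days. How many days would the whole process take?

The binding path is P→W→H→U = 12+11+1+8 = 32; finish at 32 days.
H is on the critical path; changing it to 4 makes that path 35 days.
That remains the longest chain; total 35 days.

35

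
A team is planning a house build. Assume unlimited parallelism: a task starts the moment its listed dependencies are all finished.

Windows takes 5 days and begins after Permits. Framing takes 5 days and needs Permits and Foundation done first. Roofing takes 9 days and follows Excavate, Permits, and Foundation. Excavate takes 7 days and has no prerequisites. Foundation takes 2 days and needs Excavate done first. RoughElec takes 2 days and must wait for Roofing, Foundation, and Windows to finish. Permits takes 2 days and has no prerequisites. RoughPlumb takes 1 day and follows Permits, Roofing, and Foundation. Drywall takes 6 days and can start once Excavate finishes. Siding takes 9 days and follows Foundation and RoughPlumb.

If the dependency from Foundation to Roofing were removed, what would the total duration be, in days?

26

Before: longest chain Excavate→Foundation→Roofing→RoughPlumb→Siding = 7+2+9+1+9 = 28, finish 28.
Without Foundation→Roofing, Roofing's earliest start moves from 9 to 7.
The longest chain is now Excavate→Roofing→RoughPlumb→Siding = 7+9+1+9 = 26, so the schedule takes 26 days.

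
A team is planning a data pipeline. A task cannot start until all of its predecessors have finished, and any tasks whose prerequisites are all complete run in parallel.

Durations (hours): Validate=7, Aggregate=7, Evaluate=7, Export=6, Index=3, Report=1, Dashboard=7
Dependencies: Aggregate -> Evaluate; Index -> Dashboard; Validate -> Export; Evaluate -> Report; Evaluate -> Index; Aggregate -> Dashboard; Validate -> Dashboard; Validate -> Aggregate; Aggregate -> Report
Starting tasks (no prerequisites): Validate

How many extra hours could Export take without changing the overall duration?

Critical path: Validate→Aggregate→Evaluate→Index→Dashboard = 7+7+7+3+7 = 31, so the finish is 31 hours.
The longest chain containing Export totals 13 hours.
Float = 31 − 13 = 18.

18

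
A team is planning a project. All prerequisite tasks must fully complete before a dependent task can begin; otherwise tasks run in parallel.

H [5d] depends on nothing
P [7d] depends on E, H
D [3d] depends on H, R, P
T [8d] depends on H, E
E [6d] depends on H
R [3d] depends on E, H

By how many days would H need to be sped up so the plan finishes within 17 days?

Current finish: 21 days; target: 17.
H is on every critical path, so each day cut from H cuts the finish by one (this holds down to a finish of 17).
Need 21 − 17 = 4 days off H → H becomes 1 day, finish becomes 17.

4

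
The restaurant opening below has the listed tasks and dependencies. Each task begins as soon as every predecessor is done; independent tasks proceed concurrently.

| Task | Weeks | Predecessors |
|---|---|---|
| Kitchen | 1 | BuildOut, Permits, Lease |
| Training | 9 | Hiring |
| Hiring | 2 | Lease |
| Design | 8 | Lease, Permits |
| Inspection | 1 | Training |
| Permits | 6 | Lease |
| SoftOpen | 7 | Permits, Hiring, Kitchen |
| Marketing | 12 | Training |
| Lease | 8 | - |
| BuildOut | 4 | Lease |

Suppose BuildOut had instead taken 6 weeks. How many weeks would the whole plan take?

31

Critical path before the change: Lease→Hiring→Training→Marketing = 8+2+9+12 = 31 giving 31 weeks.
BuildOut is off the critical path — its longest chain is 20 weeks, giving 11 of slack.
That remains the longest chain; total 31 weeks.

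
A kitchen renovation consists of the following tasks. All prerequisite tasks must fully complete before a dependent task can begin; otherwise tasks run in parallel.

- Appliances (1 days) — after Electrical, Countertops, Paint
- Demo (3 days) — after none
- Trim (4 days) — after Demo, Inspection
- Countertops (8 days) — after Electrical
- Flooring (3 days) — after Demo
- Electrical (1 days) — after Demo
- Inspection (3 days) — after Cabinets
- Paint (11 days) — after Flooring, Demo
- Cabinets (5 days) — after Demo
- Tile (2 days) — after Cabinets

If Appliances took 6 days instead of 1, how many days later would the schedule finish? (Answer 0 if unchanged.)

Baseline: Demo→Flooring→Paint→Appliances = 3+3+11+1 = 18 → 18 days.
Since Appliances is critical, the +5 change carries straight to that chain (now 23 days).
The critical path is still Demo→Flooring→Paint→Appliances; finish is now 23 days.
Change in finish: 23 − 18 = +5 days.

5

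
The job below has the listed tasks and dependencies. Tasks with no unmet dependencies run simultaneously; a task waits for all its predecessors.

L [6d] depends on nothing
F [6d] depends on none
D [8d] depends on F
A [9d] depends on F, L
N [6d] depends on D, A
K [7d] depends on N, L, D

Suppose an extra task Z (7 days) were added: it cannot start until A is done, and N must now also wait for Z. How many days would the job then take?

Originally the job takes 28 days.
With Z inserted, N now waits for max(D, A, Z).
New critical path: L→A→Z→N→K = 6+9+7+6+7 = 35 ⇒ 35 days.

35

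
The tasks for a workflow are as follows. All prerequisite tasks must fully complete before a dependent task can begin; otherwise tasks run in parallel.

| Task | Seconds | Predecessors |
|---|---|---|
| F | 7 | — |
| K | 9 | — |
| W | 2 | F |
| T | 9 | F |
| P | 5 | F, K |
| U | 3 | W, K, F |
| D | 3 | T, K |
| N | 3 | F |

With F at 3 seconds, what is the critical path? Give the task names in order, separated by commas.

Baseline: F→T→D = 7+9+3 = 19 → 19 seconds.
F is on the critical path; changing it to 3 makes that path 15 seconds.
That remains the longest chain; total 15 seconds.

F, T, D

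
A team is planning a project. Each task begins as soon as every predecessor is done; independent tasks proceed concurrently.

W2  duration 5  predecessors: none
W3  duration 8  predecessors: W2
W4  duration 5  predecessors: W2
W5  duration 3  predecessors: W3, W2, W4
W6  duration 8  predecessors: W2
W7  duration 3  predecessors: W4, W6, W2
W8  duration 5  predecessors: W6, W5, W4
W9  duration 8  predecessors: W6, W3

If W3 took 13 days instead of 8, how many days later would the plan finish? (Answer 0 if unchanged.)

As given, the longest chain is W2→W3→W5→W8 = 5+8+3+5 = 21, so the finish is 21 days.
Since W3 is critical, the +5 change carries straight to that chain (now 26 days).
The critical path is still W2→W3→W5→W8; finish is now 26 days.
Change in finish: 26 − 21 = +5 days.

5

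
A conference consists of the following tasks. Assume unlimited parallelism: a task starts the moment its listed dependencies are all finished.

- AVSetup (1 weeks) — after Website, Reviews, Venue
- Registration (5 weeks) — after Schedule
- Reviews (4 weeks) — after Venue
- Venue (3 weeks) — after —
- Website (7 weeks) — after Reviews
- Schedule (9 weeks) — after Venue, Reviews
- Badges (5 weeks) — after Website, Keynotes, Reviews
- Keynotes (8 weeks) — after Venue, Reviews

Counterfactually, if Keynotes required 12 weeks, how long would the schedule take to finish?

24

As given, the longest chain is Venue→Reviews→Schedule→Registration = 3+4+9+5 = 21, so the finish is 21 weeks.
Keynotes is off the critical path — its longest chain is 20 weeks, giving 1 of slack.
The binding chain switches to Venue→Reviews→Keynotes→Badges = 3+4+12+5 = 24; finish 24 weeks.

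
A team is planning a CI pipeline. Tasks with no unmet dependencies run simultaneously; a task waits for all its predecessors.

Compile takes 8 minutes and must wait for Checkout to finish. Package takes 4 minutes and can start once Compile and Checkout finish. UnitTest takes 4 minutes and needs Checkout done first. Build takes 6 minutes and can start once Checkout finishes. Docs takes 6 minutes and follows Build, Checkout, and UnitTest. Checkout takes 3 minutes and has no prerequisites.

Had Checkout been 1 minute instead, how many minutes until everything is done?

13

As given, the longest chain is Checkout→Compile→Package = 3+8+4 = 15, so the finish is 15 minutes.
Checkout lies on that path, so at 1 minute the path becomes 13 minutes.
No other chain overtakes it, so the finish is 13 minutes.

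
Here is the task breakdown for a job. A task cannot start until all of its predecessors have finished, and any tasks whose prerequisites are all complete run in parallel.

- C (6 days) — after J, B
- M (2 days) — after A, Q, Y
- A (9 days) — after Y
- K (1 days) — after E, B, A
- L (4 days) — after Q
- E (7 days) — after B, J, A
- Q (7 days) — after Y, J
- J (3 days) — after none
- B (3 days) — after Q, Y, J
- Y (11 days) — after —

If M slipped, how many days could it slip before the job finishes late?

7

The longest chain is Y→Q→B→E→K = 11+7+3+7+1 = 29; overall finish 29 days.
The longest chain containing M totals 22 days.
Float = 29 − 22 = 7.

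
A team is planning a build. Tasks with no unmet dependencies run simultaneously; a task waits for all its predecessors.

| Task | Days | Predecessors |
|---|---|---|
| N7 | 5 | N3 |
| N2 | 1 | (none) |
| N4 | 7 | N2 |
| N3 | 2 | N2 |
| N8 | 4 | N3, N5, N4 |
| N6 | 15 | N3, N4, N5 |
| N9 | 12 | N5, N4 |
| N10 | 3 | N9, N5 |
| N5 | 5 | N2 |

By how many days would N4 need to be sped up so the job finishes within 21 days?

Current finish: 23 days; target: 21.
N4 is on every critical path, so each day cut from N4 cuts the finish by one (this holds down to a finish of 21).
Need 23 − 21 = 2 days off N4 → N4 becomes 5 days, finish becomes 21.

2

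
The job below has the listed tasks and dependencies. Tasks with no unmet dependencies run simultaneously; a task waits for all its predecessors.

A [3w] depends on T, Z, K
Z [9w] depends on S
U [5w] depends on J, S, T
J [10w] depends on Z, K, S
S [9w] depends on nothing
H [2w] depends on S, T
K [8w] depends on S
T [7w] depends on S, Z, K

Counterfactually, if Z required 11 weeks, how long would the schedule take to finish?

35

Baseline: S→Z→J→U = 9+9+10+5 = 33 → 33 weeks.
Z lies on that path, so at 11 weeks the path becomes 35 weeks.
The critical path is still S→Z→J→U; finish is now 35 weeks.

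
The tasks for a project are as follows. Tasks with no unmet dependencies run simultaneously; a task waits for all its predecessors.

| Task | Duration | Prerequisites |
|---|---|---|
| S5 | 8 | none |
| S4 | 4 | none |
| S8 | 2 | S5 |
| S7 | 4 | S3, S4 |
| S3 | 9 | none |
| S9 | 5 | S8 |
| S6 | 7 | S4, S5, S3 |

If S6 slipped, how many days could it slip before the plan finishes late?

Critical path: S3→S6 = 9+7 = 16, so the finish is 16 days.
The longest chain containing S6 totals 16 days.
Float = 16 − 16 = 0.

0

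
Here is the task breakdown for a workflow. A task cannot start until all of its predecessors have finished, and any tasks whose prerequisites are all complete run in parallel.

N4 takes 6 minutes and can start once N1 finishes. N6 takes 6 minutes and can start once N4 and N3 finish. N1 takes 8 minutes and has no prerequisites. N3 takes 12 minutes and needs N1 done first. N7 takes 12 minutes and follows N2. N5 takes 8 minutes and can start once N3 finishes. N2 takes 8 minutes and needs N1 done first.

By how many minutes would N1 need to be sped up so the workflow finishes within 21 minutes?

7

Current finish: 28 minutes; target: 21.
N1 is on every critical path, so each minute cut from N1 cuts the finish by one (this holds down to a finish of 21).
Need 28 − 21 = 7 minutes off N1 → N1 becomes 1 minute, finish becomes 21.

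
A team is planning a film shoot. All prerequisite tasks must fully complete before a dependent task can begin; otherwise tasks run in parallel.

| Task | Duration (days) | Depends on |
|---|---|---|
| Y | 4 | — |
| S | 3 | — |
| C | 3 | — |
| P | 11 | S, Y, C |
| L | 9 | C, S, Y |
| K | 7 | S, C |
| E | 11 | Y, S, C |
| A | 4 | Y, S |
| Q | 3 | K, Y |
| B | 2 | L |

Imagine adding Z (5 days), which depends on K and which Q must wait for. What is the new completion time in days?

Originally the plan takes 15 days.
With Z inserted, Q now waits for max(K, Y, Z).
New critical path: S→K→Z→Q = 3+7+5+3 = 18 ⇒ 18 days.

18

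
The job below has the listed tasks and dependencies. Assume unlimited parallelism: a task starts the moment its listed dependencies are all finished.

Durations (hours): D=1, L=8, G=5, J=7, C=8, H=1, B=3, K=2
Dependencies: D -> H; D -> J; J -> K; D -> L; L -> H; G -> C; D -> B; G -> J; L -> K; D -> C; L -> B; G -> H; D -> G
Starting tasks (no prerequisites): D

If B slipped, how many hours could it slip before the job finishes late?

Critical path: D→G→J→K = 1+5+7+2 = 15, so the finish is 15 hours.
B finishes as early as 12 and must finish by 15.
So B can slip 15 − 12 = 3 hours.

3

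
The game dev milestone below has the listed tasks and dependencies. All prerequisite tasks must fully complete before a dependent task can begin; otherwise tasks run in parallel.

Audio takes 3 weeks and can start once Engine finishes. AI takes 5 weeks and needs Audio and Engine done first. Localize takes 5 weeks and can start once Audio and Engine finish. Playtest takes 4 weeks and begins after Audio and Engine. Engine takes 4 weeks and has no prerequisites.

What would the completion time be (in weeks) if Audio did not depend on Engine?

9

Original critical path: Engine→Audio→AI = 4+3+5 = 12 ⇒ 12 weeks.
Without Engine→Audio, Audio's earliest start moves from 4 to 0.
After: Engine→AI = 4+5 = 9 → 9 weeks.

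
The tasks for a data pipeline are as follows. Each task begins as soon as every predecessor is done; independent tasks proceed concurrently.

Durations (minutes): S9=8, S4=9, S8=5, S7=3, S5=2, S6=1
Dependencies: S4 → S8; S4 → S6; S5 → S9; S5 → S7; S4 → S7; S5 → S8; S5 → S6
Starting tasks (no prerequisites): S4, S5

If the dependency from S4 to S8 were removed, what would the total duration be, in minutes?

Original critical path: S4→S8 = 9+5 = 14 ⇒ 14 minutes.
Without S4→S8, S8's earliest start moves from 9 to 2.
After: S4→S7 = 9+3 = 12 → 12 minutes.

12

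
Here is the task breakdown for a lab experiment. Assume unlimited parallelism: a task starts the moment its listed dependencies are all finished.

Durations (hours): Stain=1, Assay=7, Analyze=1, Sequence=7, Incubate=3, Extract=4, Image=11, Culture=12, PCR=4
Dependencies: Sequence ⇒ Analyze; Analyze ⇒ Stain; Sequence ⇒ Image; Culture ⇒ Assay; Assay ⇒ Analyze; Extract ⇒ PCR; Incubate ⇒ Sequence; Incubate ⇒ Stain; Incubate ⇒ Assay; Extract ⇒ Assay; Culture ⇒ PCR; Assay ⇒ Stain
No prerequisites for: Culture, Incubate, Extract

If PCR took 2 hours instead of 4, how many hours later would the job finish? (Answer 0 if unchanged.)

0

Critical path before the change: Culture→Assay→Analyze→Stain = 12+7+1+1 = 21 giving 21 hours.
The longest path through PCR is only 16 hours, so PCR has float 5.
The critical path is still Culture→Assay→Analyze→Stain; finish is now 21 hours.
Change in finish: 21 − 21 = +0 hours.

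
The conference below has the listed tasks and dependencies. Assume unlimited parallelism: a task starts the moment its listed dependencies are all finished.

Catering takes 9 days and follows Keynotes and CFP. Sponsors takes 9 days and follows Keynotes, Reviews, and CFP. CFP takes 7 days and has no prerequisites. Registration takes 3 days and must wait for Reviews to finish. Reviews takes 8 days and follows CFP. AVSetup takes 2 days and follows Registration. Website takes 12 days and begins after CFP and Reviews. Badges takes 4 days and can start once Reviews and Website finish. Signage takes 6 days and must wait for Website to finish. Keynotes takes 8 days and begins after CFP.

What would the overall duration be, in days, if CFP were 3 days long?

29

Critical path before the change: CFP→Reviews→Website→Signage = 7+8+12+6 = 33 giving 33 days.
CFP lies on that path, so at 3 days the path becomes 29 days.
The critical path is still CFP→Reviews→Website→Signage; finish is now 29 days.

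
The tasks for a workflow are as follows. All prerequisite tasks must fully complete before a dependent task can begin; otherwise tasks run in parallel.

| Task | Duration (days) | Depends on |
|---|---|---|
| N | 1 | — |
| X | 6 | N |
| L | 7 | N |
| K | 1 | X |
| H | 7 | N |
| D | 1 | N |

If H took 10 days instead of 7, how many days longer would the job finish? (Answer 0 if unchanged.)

3

As given, the longest chain is N→H = 1+7 = 8, so the finish is 8 days.
H lies on that path, so at 10 days the path becomes 11 days.
No other chain overtakes it, so the finish is 11 days.
Change in finish: 11 − 8 = +3 days.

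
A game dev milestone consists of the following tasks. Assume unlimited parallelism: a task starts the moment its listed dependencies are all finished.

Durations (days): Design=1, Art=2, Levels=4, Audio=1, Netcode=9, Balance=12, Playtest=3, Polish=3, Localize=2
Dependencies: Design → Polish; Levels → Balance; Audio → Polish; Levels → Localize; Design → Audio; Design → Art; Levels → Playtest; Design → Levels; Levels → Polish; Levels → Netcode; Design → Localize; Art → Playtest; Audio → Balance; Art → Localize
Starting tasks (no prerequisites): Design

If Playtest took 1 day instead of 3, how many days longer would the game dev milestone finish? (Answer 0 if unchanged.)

0

Critical path before the change: Design→Levels→Balance = 1+4+12 = 17 giving 17 days.
Playtest is off the critical path — its longest chain is 8 days, giving 9 of slack.
The critical path is still Design→Levels→Balance; finish is now 17 days.
Change in finish: 17 − 17 = +0 days.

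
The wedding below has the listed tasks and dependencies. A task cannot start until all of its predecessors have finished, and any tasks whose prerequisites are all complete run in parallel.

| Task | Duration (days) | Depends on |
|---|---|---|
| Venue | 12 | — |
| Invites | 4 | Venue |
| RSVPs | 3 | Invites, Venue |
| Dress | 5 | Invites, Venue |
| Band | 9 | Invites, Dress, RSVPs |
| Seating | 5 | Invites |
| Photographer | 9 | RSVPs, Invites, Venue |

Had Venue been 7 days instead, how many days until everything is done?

25

Actual critical path: Venue→Invites→Dress→Band = 12+4+5+9 = 30 ⇒ 30 days.
Venue is on the critical path; changing it to 7 makes that path 25 days.
That remains the longest chain; total 25 days.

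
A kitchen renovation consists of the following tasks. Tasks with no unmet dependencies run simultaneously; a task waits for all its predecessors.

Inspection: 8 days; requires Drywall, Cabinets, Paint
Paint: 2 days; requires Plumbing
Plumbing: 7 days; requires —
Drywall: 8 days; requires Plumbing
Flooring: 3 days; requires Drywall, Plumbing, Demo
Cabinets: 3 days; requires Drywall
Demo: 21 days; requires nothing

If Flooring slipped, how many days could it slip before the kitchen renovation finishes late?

2

Plumbing→Drywall→Cabinets→Inspection = 7+8+3+8 = 26 sets the makespan at 26 days.
The longest chain containing Flooring totals 24 days.
Slack of Flooring = 23 − 21 = 2 days.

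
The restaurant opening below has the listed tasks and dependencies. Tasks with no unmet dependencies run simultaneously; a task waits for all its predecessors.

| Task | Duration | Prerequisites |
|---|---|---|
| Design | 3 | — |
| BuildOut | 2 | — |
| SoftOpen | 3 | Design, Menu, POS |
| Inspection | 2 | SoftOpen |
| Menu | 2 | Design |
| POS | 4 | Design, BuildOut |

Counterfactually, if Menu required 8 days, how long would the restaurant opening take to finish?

The binding path is Design→POS→SoftOpen→Inspection = 3+4+3+2 = 12; finish at 12 days.
Menu has 2 days of float (longest path through it is 10).
New critical path: Design→Menu→SoftOpen→Inspection = 3+8+3+2 = 16 ⇒ 16 days.

16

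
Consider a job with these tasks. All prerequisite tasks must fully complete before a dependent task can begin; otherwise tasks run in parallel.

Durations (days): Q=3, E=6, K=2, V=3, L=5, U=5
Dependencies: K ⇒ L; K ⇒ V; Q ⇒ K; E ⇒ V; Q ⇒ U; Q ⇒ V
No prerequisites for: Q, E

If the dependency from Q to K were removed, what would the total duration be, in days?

9

With the dependency in place, Q→K→L = 3+2+5 = 10 sets the finish at 10 days.
Without Q→K, K's earliest start moves from 3 to 0.
New critical path: E→V = 6+3 = 9 ⇒ 9 days.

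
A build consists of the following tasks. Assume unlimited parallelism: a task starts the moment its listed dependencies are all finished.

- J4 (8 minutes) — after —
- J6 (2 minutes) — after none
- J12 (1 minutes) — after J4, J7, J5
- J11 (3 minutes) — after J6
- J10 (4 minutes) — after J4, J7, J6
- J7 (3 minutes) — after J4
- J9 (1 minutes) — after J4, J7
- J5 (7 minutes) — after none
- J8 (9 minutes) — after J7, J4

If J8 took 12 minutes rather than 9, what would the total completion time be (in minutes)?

23

Actual critical path: J4→J7→J8 = 8+3+9 = 20 ⇒ 20 minutes.
Since J8 is critical, the +3 change carries straight to that chain (now 23 minutes).
No other chain overtakes it, so the finish is 23 minutes.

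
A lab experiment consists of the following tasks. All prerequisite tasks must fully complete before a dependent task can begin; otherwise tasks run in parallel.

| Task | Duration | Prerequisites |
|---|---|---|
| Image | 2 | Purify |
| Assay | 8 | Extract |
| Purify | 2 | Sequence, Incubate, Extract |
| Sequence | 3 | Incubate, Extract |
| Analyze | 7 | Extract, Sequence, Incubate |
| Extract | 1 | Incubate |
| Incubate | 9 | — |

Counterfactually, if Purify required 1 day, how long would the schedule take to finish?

Actual critical path: Incubate→Extract→Sequence→Analyze = 9+1+3+7 = 20 ⇒ 20 days.
Purify has 3 days of float (longest path through it is 17).
No other chain overtakes it, so the finish is 20 days.

20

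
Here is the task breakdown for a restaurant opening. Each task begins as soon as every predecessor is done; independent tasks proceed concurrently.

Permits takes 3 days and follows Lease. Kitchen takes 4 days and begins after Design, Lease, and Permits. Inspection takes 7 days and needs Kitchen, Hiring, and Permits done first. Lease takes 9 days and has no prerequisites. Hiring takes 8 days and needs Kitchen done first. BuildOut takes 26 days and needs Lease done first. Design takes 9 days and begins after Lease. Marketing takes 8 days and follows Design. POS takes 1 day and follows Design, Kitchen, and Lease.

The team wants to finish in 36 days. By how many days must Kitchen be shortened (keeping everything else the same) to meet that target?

Current finish: 37 days; target: 36.
Kitchen is on every critical path, so each day cut from Kitchen cuts the finish by one (this holds down to a finish of 35).
Need 37 − 36 = 1 day off Kitchen → Kitchen becomes 3 days, finish becomes 36.

1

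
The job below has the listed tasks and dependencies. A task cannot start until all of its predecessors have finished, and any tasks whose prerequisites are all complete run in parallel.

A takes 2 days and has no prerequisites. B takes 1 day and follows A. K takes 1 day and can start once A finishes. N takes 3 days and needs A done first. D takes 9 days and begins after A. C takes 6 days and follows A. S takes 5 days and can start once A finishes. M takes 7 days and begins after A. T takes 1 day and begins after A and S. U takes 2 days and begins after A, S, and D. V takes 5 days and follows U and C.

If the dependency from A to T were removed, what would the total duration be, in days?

Original critical path: A→D→U→V = 2+9+2+5 = 18 ⇒ 18 days.
Dropping A→T doesn't change T's earliest start (7); another predecessor still binds.
New critical path: A→D→U→V = 2+9+2+5 = 18 ⇒ 18 days.

18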